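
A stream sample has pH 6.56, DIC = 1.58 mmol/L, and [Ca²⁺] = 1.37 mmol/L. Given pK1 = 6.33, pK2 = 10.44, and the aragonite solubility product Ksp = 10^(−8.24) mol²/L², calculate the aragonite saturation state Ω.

α₂ = 1 / (1 + [H⁺]/K2 + [H⁺]²/(K1K2)) = 1 / (1 + 10^+3.88 + 10^+3.65)
   = 1 / (1 + 7585.8 + 4466.8) = 1/1.2054×10^4 = 8.296×10^-5
[CO3²⁻] = α₂ × DIC = 8.296×10^-5 × 1.58 = 0.0001311 mmol/L = 0.1311 μmol/L
Ksp = 10^(−8.24) = 5.754×10^-9
Ω = [Ca²⁺][CO3²⁻]/Ksp = (1.37×10^-3)(1.311×10^-7) / 5.754×10^-9 = 0.0312

Ω = 0.0312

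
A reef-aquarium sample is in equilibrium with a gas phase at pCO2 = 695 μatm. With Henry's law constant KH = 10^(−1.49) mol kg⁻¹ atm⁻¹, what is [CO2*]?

KH = 10^(−1.49) = 3.236×10^-2 mol kg⁻¹ atm⁻¹
[CO2*] = KH · pCO2 = 3.236×10^-2 × 695×10^-6 atm = 2.25×10^-5 mol/kg

[CO2*] = 22.5 μmol/kg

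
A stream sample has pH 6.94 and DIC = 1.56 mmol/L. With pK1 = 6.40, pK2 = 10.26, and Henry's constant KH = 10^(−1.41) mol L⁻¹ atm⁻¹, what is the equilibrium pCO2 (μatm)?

α₀ = 1 / (1 + K1/[H⁺] + K1K2/[H⁺]²) = 1 / (1 + 10^+0.54 + 10^-2.78)
   = 1 / (1 + 3.4674 + 0.0016596) = 1/4.4690 = 0.2238
[CO2*] = α₀ × DIC = 0.2238 × 1.56 = 0.3491 mmol/L
pCO2 = [CO2*]/KH = 3.491×10^-4 / 3.890×10^-2 = 8970 μatm

pCO2 = 8970 μatm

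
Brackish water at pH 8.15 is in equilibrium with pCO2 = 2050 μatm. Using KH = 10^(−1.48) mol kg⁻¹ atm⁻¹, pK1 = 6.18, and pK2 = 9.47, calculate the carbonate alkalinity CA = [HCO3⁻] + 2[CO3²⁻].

CA = 6.94 mmol/kg

[CO2*] = KH · pCO2 = 10^(−1.48) × 2050×10^-6 = 6.788×10^-5 mol/kg
α₀ = 1/(1 + K1/[H⁺] + K1K2/[H⁺]²) = 1/(1 + 10^+1.97 + 10^+0.65) = 0.01012
DIC = [CO2*]/α₀ = 6.788×10^-5 / 0.01012 = 6.706 mmol/kg
CA = (α₁ + 2α₂)·DIC = (0.9447 + 2×0.04521) × 6.706 = 6.94 mmol/kg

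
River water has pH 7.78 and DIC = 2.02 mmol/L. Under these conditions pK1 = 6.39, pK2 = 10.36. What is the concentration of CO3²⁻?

[CO3²⁻] = 5.09 μmol/L

α₂ = 1 / (1 + [H⁺]/K2 + [H⁺]²/(K1K2)) = 1 / (1 + 10^+2.58 + 10^+1.19)
   = 1 / (1 + 380.19 + 15.488) = 1/396.68 = 0.002521
[CO3²⁻] = α₂ × DIC = 0.002521 × 2.02 = 0.00509 mmol/L = 5.09 μmol/L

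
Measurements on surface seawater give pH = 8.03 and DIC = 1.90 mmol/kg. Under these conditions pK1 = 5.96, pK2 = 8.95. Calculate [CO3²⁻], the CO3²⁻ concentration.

α₂ = 1 / (1 + [H⁺]/K2 + [H⁺]²/(K1K2)) = 1 / (1 + 10^+0.92 + 10^-1.15)
   = 1 / (1 + 8.3176 + 0.070795) = 1/9.3884 = 0.1065
[CO3²⁻] = α₂ × DIC = 0.1065 × 1.90 = 0.202 mmol/kg

[CO3²⁻] = 0.202 mmol/kg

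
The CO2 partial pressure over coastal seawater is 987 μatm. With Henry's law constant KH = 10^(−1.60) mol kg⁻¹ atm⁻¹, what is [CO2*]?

KH = 10^(−1.60) = 2.512×10^-2 mol kg⁻¹ atm⁻¹
[CO2*] = KH · pCO2 = 2.512×10^-2 × 987×10^-6 atm = 2.48×10^-5 mol/kg

[CO2*] = 24.8 μmol/kg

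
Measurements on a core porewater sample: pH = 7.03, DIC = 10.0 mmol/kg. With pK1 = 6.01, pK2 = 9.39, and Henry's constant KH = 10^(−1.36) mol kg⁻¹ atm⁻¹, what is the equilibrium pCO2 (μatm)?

α₀ = 1 / (1 + K1/[H⁺] + K1K2/[H⁺]²) = 1 / (1 + 10^+1.02 + 10^-1.34)
   = 1 / (1 + 10.471 + 0.045709) = 1/11.517 = 0.08683
[CO2*] = α₀ × DIC = 0.08683 × 10.0 = 0.8683 mmol/kg
pCO2 = [CO2*]/KH = 8.683×10^-4 / 4.365×10^-2 = 1.99×10^4 μatm

pCO2 = 1.99×10^4 μatm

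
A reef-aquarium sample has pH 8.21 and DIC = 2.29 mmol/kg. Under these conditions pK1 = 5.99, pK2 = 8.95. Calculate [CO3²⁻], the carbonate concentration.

[CO3²⁻] = 0.351 mmol/kg

α₂ = 1 / (1 + [H⁺]/K2 + [H⁺]²/(K1K2)) = 1 / (1 + 10^+0.74 + 10^-1.48)
   = 1 / (1 + 5.4954 + 0.033113) = 1/6.5285 = 0.1532
[CO3²⁻] = α₂ × DIC = 0.1532 × 2.29 = 0.351 mmol/kg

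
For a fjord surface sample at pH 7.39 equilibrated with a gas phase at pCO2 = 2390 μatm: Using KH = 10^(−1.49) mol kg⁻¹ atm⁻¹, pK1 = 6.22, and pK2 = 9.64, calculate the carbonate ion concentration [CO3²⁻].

[CO2*] = KH · pCO2 = 10^(−1.49) × 2390×10^-6 = 7.734×10^-5 mol/kg
α₀ = 1/(1 + K1/[H⁺] + K1K2/[H⁺]²) = 1/(1 + 10^+1.17 + 10^-1.08) = 0.06300
DIC = [CO2*]/α₀ = 7.734×10^-5 / 0.06300 = 1.228 mmol/kg
[CO3²⁻] = α₂·DIC; α₂ = 0.005240, so [CO3²⁻] = 0.005240 × 1.228 = 0.00643 mmol/kg = 6.43 μmol/kg

[CO3²⁻] = 6.43 μmol/kg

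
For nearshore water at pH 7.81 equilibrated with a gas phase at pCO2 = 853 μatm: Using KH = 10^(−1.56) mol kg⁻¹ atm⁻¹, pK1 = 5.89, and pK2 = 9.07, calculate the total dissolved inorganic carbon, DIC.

DIC = 2.08 mmol/kg

[CO2*] = KH · pCO2 = 10^(−1.56) × 853×10^-6 = 2.349×10^-5 mol/kg
α₀ = 1/(1 + K1/[H⁺] + K1K2/[H⁺]²) = 1/(1 + 10^+1.92 + 10^+0.66) = 0.01127
DIC = [CO2*]/α₀ = 2.349×10^-5 / 0.01127 = 2.08 mmol/kg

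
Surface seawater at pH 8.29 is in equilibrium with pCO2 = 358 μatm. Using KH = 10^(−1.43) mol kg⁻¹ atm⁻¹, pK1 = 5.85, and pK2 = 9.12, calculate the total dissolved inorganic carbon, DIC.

DIC = 4.22 mmol/kg

[CO2*] = KH · pCO2 = 10^(−1.43) × 358×10^-6 = 1.330×10^-5 mol/kg
α₀ = 1/(1 + K1/[H⁺] + K1K2/[H⁺]²) = 1/(1 + 10^+2.44 + 10^+1.61) = 0.003153
DIC = [CO2*]/α₀ = 1.330×10^-5 / 0.003153 = 4.22 mmol/kg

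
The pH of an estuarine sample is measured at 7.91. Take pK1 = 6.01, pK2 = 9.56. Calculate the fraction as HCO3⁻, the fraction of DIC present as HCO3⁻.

α₁ = 0.966

α₁ = 1 / (1 + [H⁺]/K1 + K2/[H⁺]) = 1 / (1 + 10^-1.90 + 10^-1.65)
   = 1 / (1 + 0.012589 + 0.022387) = 1/1.0350 = 0.9662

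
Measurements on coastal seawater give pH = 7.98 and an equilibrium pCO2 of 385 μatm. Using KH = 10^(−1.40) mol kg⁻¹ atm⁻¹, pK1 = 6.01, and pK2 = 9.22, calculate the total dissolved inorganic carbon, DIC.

[CO2*] = KH · pCO2 = 10^(−1.40) × 385×10^-6 = 1.533×10^-5 mol/kg
α₀ = 1/(1 + K1/[H⁺] + K1K2/[H⁺]²) = 1/(1 + 10^+1.97 + 10^+0.73) = 0.01003
DIC = [CO2*]/α₀ = 1.533×10^-5 / 0.01003 = 1.53 mmol/kg

DIC = 1.53 mmol/kg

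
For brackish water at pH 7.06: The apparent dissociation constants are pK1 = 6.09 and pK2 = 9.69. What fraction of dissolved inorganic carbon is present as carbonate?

α₂ = 1 / (1 + [H⁺]/K2 + [H⁺]²/(K1K2)) = 1 / (1 + 10^+2.63 + 10^+1.66)
   = 1 / (1 + 426.58 + 45.709) = 1/473.29 = 0.002113

α₂ = 0.00211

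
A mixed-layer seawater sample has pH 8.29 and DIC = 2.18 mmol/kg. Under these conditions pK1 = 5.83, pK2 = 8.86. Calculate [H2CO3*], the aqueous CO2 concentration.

α₀ = 1 / (1 + K1/[H⁺] + K1K2/[H⁺]²) = 1 / (1 + 10^+2.46 + 10^+1.89)
   = 1 / (1 + 288.40 + 77.625) = 1/367.03 = 0.002725
[CO2*] = α₀ × DIC = 0.002725 × 2.18 = 0.00594 mmol/kg = 5.94 μmol/kg

[CO2*] = 5.94 μmol/kg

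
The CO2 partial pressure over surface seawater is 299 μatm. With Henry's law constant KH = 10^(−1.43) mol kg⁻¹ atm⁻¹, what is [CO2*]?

KH = 10^(−1.43) = 3.715×10^-2 mol kg⁻¹ atm⁻¹
[CO2*] = KH · pCO2 = 3.715×10^-2 × 299×10^-6 atm = 1.11×10^-5 mol/kg

[CO2*] = 11.1 μmol/kg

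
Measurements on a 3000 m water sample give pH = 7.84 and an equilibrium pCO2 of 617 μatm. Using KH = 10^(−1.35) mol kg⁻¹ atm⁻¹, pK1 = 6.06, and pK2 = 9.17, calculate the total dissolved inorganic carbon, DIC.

[CO2*] = KH · pCO2 = 10^(−1.35) × 617×10^-6 = 2.756×10^-5 mol/kg
α₀ = 1/(1 + K1/[H⁺] + K1K2/[H⁺]²) = 1/(1 + 10^+1.78 + 10^+0.45) = 0.01561
DIC = [CO2*]/α₀ = 2.756×10^-5 / 0.01561 = 1.77 mmol/kg

DIC = 1.77 mmol/kg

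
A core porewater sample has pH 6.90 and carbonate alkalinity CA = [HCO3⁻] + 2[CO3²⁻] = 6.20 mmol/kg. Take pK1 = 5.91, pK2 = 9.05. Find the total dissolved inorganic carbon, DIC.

DIC = 6.78 mmol/kg

CA = [HCO3⁻] + 2[CO3²⁻] = (α₁ + 2α₂)·DIC
At pH 6.90: [H⁺]/K1 = 10^-0.99 = 0.10233, K2/[H⁺] = 10^-2.15 = 0.0070795
α₁ = 1/(1 + 0.10233 + 0.0070795) = 1/1.1094 = 0.9014; α₂ = α₁·K2/[H⁺] = 0.006381
α₁ + 2α₂ = 0.9141
DIC = CA / (α₁ + 2α₂) = 6.20 / 0.9141 = 6.78 mmol/kg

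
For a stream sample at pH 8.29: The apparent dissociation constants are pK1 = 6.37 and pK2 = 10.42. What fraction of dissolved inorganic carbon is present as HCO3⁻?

α₁ = 0.981

α₁ = 1 / (1 + [H⁺]/K1 + K2/[H⁺]) = 1 / (1 + 10^-1.92 + 10^-2.13)
   = 1 / (1 + 0.012023 + 0.0074131) = 1/1.0194 = 0.9809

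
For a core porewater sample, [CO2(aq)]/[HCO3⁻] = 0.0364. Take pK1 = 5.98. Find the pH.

pH = 7.42

From K1 = [H⁺][HCO3⁻]/[CO2(aq)]:  pH = pK1 − log₁₀([CO2(aq)]/[HCO3⁻])
log₁₀(0.0364) = -1.439
pH = 5.98 − (-1.439) = 7.42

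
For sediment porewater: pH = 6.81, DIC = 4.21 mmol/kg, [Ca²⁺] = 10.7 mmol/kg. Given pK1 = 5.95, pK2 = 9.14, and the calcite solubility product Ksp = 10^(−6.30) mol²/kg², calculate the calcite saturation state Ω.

Ω = 0.368

α₂ = 1 / (1 + [H⁺]/K2 + [H⁺]²/(K1K2)) = 1 / (1 + 10^+2.33 + 10^+1.47)
   = 1 / (1 + 213.80 + 29.512) = 1/244.31 = 0.004093
[CO3²⁻] = α₂ × DIC = 0.004093 × 4.21 = 0.01723 mmol/kg = 17.23 μmol/kg
Ksp = 10^(−6.30) = 5.012×10^-7
Ω = [Ca²⁺][CO3²⁻]/Ksp = (10.7×10^-3)(1.723×10^-5) / 5.012×10^-7 = 0.368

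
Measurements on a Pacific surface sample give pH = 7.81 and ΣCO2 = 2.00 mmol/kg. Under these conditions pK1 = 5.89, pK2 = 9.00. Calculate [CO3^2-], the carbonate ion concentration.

[CO3²⁻] = 0.120 mmol/kg

α₂ = 1 / (1 + [H⁺]/K2 + [H⁺]²/(K1K2)) = 1 / (1 + 10^+1.19 + 10^-0.73)
   = 1 / (1 + 15.488 + 0.18621) = 1/16.674 = 0.05997
[CO3²⁻] = α₂ × DIC = 0.05997 × 2.00 = 0.120 mmol/kg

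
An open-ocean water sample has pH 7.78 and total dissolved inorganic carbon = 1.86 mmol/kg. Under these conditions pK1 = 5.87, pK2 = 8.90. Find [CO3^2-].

α₂ = 1 / (1 + [H⁺]/K2 + [H⁺]²/(K1K2)) = 1 / (1 + 10^+1.12 + 10^-0.79)
   = 1 / (1 + 13.183 + 0.16218) = 1/14.345 = 0.06971
[CO3²⁻] = α₂ × DIC = 0.06971 × 1.86 = 0.130 mmol/kg

[CO3²⁻] = 0.130 mmol/kg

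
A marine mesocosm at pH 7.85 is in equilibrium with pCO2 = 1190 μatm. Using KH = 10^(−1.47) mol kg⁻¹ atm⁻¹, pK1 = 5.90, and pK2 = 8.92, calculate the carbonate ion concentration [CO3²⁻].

[CO2*] = KH · pCO2 = 10^(−1.47) × 1190×10^-6 = 4.032×10^-5 mol/kg
α₀ = 1/(1 + K1/[H⁺] + K1K2/[H⁺]²) = 1/(1 + 10^+1.95 + 10^+0.88) = 0.01023
DIC = [CO2*]/α₀ = 4.032×10^-5 / 0.01023 = 3.940 mmol/kg
[CO3²⁻] = α₂·DIC; α₂ = 0.07763, so [CO3²⁻] = 0.07763 × 3.940 = 0.306 mmol/kg

[CO3²⁻] = 0.306 mmol/kg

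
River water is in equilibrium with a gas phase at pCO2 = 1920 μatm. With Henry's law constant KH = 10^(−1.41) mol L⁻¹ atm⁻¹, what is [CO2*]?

[CO2*] = 74.7 μmol/L

KH = 10^(−1.41) = 3.890×10^-2 mol L⁻¹ atm⁻¹
[CO2*] = KH · pCO2 = 3.890×10^-2 × 1920×10^-6 atm = 7.47×10^-5 mol/L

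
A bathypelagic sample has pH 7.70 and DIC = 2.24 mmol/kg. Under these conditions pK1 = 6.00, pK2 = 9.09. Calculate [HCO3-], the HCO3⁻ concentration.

[HCO3⁻] = 2.11 mmol/kg

α₁ = 1 / (1 + [H⁺]/K1 + K2/[H⁺]) = 1 / (1 + 10^-1.70 + 10^-1.39)
   = 1 / (1 + 0.019953 + 0.040738) = 1/1.0607 = 0.9428
[HCO3⁻] = α₁ × DIC = 0.9428 × 2.24 = 2.11 mmol/kg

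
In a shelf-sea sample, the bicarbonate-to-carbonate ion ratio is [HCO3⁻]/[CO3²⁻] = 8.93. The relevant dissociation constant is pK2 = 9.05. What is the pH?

From K2 = [H⁺][CO3²⁻]/[HCO3⁻]:  pH = pK2 − log₁₀([HCO3⁻]/[CO3²⁻])
log₁₀(8.93) = +0.951
pH = 9.05 − (+0.951) = 8.10

pH = 8.10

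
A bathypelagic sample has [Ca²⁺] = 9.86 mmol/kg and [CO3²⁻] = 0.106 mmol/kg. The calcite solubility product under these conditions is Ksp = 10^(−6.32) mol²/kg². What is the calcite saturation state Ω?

Ω = 2.18

Ksp = 10^(−6.32) = 4.786×10^-7
Ω = [Ca²⁺][CO3²⁻]/Ksp = (9.86×10^-3)(0.106×10^-3) / 4.786×10^-7 = 2.18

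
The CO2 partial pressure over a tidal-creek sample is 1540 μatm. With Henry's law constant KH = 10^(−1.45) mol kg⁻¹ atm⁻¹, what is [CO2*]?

[CO2*] = 54.6 μmol/kg

KH = 10^(−1.45) = 3.548×10^-2 mol kg⁻¹ atm⁻¹
[CO2*] = KH · pCO2 = 3.548×10^-2 × 1540×10^-6 atm = 5.46×10^-5 mol/kg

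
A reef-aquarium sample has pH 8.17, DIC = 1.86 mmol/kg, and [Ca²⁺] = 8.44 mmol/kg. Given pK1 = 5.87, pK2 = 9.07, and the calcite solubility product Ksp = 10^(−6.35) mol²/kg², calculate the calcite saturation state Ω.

α₂ = 1 / (1 + [H⁺]/K2 + [H⁺]²/(K1K2)) = 1 / (1 + 10^+0.90 + 10^-1.40)
   = 1 / (1 + 7.9433 + 0.039811) = 1/8.9831 = 0.1113
[CO3²⁻] = α₂ × DIC = 0.1113 × 1.86 = 0.2071 mmol/kg
Ksp = 10^(−6.35) = 4.467×10^-7
Ω = [Ca²⁺][CO3²⁻]/Ksp = (8.44×10^-3)(2.071×10^-4) / 4.467×10^-7 = 3.91

Ω = 3.91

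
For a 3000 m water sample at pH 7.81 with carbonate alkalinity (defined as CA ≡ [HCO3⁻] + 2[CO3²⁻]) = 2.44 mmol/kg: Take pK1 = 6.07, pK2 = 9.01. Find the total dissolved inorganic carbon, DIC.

DIC = 2.34 mmol/kg

CA = [HCO3⁻] + 2[CO3²⁻] = (α₁ + 2α₂)·DIC
At pH 7.81: [H⁺]/K1 = 10^-1.74 = 0.018197, K2/[H⁺] = 10^-1.20 = 0.063096
α₁ = 1/(1 + 0.018197 + 0.063096) = 1/1.0813 = 0.9248; α₂ = α₁·K2/[H⁺] = 0.05835
α₁ + 2α₂ = 1.0415
DIC = CA / (α₁ + 2α₂) = 2.44 / 1.0415 = 2.34 mmol/kg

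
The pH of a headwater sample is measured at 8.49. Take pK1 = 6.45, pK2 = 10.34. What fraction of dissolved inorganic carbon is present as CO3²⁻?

α₂ = 1 / (1 + [H⁺]/K2 + [H⁺]²/(K1K2)) = 1 / (1 + 10^+1.85 + 10^-0.19)
   = 1 / (1 + 70.795 + 0.64565) = 1/72.440 = 0.01380

α₂ = 0.0138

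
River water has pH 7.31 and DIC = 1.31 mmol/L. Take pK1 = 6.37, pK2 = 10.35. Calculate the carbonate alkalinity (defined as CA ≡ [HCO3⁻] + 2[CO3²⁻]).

CA = [HCO3⁻] + 2[CO3²⁻] = (α₁ + 2α₂)·DIC
At pH 7.31: [H⁺]/K1 = 10^-0.94 = 0.11482, K2/[H⁺] = 10^-3.04 = 0.00091201
α₁ = 1/(1 + 0.11482 + 0.00091201) = 1/1.1157 = 0.8963; α₂ = α₁·K2/[H⁺] = 0.0008174
α₁ + 2α₂ = 0.8979
CA = 0.8979 × 1.31 = 1.18 mmol/L

CA = 1.18 mmol/L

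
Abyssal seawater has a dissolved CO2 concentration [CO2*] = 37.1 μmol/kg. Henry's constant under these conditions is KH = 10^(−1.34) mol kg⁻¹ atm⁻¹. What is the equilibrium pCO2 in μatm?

pCO2 = 812 μatm

KH = 10^(−1.34) = 4.571×10^-2 mol kg⁻¹ atm⁻¹
pCO2 = [CO2*]/KH = 37.1×10^-6 / 4.571×10^-2 = 8.12×10^-4 atm = 812 μatm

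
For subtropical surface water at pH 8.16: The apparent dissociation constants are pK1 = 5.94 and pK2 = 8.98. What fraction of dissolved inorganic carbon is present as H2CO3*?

α₀ = 1 / (1 + K1/[H⁺] + K1K2/[H⁺]²) = 1 / (1 + 10^+2.22 + 10^+1.40)
   = 1 / (1 + 165.96 + 25.119) = 1/192.08 = 0.005206

α₀ = 0.00521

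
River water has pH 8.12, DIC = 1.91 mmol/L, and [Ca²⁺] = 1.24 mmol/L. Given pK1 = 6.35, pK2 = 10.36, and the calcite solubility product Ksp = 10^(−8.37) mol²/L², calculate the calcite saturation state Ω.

α₂ = 1 / (1 + [H⁺]/K2 + [H⁺]²/(K1K2)) = 1 / (1 + 10^+2.24 + 10^+0.47)
   = 1 / (1 + 173.78 + 2.9512) = 1/177.73 = 0.005626
[CO3²⁻] = α₂ × DIC = 0.005626 × 1.91 = 0.01075 mmol/L = 10.75 μmol/L
Ksp = 10^(−8.37) = 4.266×10^-9
Ω = [Ca²⁺][CO3²⁻]/Ksp = (1.24×10^-3)(1.075×10^-5) / 4.266×10^-9 = 3.12

Ω = 3.12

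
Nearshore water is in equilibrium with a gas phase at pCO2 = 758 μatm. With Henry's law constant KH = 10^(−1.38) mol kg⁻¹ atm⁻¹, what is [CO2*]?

KH = 10^(−1.38) = 4.169×10^-2 mol kg⁻¹ atm⁻¹
[CO2*] = KH · pCO2 = 4.169×10^-2 × 758×10^-6 atm = 3.16×10^-5 mol/kg

[CO2*] = 31.6 μmol/kg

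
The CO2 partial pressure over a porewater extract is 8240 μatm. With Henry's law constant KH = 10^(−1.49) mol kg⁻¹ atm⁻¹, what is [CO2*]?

KH = 10^(−1.49) = 3.236×10^-2 mol kg⁻¹ atm⁻¹
[CO2*] = KH · pCO2 = 3.236×10^-2 × 8240×10^-6 atm = 2.67×10^-4 mol/kg

[CO2*] = 267 μmol/kg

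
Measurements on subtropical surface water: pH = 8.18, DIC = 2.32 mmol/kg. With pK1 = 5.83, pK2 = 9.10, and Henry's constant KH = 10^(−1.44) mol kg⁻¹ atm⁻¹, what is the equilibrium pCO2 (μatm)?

pCO2 = 254 μatm

α₀ = 1 / (1 + K1/[H⁺] + K1K2/[H⁺]²) = 1 / (1 + 10^+2.35 + 10^+1.43)
   = 1 / (1 + 223.87 + 26.915) = 1/251.79 = 0.003972
[CO2*] = α₀ × DIC = 0.003972 × 2.32 = 0.009214 mmol/kg = 9.214 μmol/kg
pCO2 = [CO2*]/KH = 9.214×10^-6 / 3.631×10^-2 = 254 μatm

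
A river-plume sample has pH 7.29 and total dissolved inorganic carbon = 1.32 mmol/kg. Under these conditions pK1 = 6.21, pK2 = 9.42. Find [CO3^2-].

α₂ = 1 / (1 + [H⁺]/K2 + [H⁺]²/(K1K2)) = 1 / (1 + 10^+2.13 + 10^+1.05)
   = 1 / (1 + 134.90 + 11.220) = 1/147.12 = 0.006797
[CO3²⁻] = α₂ × DIC = 0.006797 × 1.32 = 0.00897 mmol/kg = 8.97 μmol/kg

[CO3²⁻] = 8.97 μmol/kg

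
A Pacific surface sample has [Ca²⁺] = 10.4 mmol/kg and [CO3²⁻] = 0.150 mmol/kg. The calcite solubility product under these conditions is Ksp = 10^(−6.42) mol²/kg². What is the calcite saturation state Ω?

Ω = 4.10

Ksp = 10^(−6.42) = 3.802×10^-7
Ω = [Ca²⁺][CO3²⁻]/Ksp = (10.4×10^-3)(0.150×10^-3) / 3.802×10^-7 = 4.10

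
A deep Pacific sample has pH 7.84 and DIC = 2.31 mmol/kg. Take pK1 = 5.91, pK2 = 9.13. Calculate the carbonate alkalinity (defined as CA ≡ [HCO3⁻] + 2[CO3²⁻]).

CA = [HCO3⁻] + 2[CO3²⁻] = (α₁ + 2α₂)·DIC
At pH 7.84: [H⁺]/K1 = 10^-1.93 = 0.011749, K2/[H⁺] = 10^-1.29 = 0.051286
α₁ = 1/(1 + 0.011749 + 0.051286) = 1/1.0630 = 0.9407; α₂ = α₁·K2/[H⁺] = 0.04825
α₁ + 2α₂ = 1.0372
CA = 1.0372 × 2.31 = 2.40 mmol/kg

CA = 2.40 mmol/kg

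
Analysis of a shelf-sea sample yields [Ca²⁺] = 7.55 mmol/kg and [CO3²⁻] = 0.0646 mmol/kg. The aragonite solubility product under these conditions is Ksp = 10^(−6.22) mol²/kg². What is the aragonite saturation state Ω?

Ω = 0.809

Ksp = 10^(−6.22) = 6.026×10^-7
Ω = [Ca²⁺][CO3²⁻]/Ksp = (7.55×10^-3)(0.0646×10^-3) / 6.026×10^-7 = 0.809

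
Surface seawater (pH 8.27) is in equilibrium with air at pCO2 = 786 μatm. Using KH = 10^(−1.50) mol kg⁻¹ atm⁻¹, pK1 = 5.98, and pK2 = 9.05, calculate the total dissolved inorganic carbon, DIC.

[CO2*] = KH · pCO2 = 10^(−1.50) × 786×10^-6 = 2.486×10^-5 mol/kg
α₀ = 1/(1 + K1/[H⁺] + K1K2/[H⁺]²) = 1/(1 + 10^+2.29 + 10^+1.51) = 0.004379
DIC = [CO2*]/α₀ = 2.486×10^-5 / 0.004379 = 5.68 mmol/kg

DIC = 5.68 mmol/kg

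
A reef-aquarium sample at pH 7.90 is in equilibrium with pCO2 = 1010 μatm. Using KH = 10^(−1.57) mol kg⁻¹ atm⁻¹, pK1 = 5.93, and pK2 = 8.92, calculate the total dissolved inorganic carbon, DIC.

[CO2*] = KH · pCO2 = 10^(−1.57) × 1010×10^-6 = 2.718×10^-5 mol/kg
α₀ = 1/(1 + K1/[H⁺] + K1K2/[H⁺]²) = 1/(1 + 10^+1.97 + 10^+0.95) = 0.009686
DIC = [CO2*]/α₀ = 2.718×10^-5 / 0.009686 = 2.81 mmol/kg

DIC = 2.81 mmol/kg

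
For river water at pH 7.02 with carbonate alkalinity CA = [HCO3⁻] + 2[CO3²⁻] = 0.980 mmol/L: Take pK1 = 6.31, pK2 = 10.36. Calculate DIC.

CA = [HCO3⁻] + 2[CO3²⁻] = (α₁ + 2α₂)·DIC
At pH 7.02: [H⁺]/K1 = 10^-0.71 = 0.19498, K2/[H⁺] = 10^-3.34 = 0.00045709
α₁ = 1/(1 + 0.19498 + 0.00045709) = 1/1.1954 = 0.8365; α₂ = α₁·K2/[H⁺] = 0.0003824
α₁ + 2α₂ = 0.8373
DIC = CA / (α₁ + 2α₂) = 0.980 / 0.8373 = 1.17 mmol/L

DIC = 1.17 mmol/L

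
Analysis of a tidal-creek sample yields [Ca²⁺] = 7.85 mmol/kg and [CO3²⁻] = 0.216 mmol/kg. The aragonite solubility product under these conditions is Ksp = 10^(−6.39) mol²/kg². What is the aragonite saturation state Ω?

Ω = 4.16

Ksp = 10^(−6.39) = 4.074×10^-7
Ω = [Ca²⁺][CO3²⁻]/Ksp = (7.85×10^-3)(0.216×10^-3) / 4.074×10^-7 = 4.16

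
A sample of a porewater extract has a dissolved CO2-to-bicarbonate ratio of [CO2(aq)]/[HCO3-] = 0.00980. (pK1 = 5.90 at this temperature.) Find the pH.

From K1 = [H⁺][HCO3-]/[CO2(aq)]:  pH = pK1 − log₁₀([CO2(aq)]/[HCO3-])
log₁₀(0.00980) = -2.009
pH = 5.90 − (-2.009) = 7.91

pH = 7.91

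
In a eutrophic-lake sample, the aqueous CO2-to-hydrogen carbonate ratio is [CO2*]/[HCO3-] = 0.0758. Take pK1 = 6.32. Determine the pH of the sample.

From K1 = [H⁺][HCO3-]/[CO2*]:  pH = pK1 − log₁₀([CO2*]/[HCO3-])
log₁₀(0.0758) = -1.120
pH = 6.32 − (-1.120) = 7.44

pH = 7.44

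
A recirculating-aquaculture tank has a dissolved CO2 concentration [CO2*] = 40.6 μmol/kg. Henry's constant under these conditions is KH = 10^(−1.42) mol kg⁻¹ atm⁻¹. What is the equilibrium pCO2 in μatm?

KH = 10^(−1.42) = 3.802×10^-2 mol kg⁻¹ atm⁻¹
pCO2 = [CO2*]/KH = 40.6×10^-6 / 3.802×10^-2 = 1.07×10^-3 atm = 1070 μatm

pCO2 = 1070 μatm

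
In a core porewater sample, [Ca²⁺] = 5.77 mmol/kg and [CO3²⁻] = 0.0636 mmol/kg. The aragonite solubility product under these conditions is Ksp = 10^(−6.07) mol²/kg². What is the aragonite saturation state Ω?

Ω = 0.431

Ksp = 10^(−6.07) = 8.511×10^-7
Ω = [Ca²⁺][CO3²⁻]/Ksp = (5.77×10^-3)(0.0636×10^-3) / 8.511×10^-7 = 0.431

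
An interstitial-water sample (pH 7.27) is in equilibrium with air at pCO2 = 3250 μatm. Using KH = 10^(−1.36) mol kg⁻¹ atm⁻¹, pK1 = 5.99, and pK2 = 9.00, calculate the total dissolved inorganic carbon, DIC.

[CO2*] = KH · pCO2 = 10^(−1.36) × 3250×10^-6 = 1.419×10^-4 mol/kg
α₀ = 1/(1 + K1/[H⁺] + K1K2/[H⁺]²) = 1/(1 + 10^+1.28 + 10^-0.45) = 0.04900
DIC = [CO2*]/α₀ = 1.419×10^-4 / 0.04900 = 2.90 mmol/kg

DIC = 2.90 mmol/kg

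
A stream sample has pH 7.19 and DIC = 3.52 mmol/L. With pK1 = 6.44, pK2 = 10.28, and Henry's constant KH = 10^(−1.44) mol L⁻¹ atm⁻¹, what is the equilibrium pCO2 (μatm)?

pCO2 = 1.46×10^4 μatm

α₀ = 1 / (1 + K1/[H⁺] + K1K2/[H⁺]²) = 1 / (1 + 10^+0.75 + 10^-2.34)
   = 1 / (1 + 5.6234 + 0.0045709) = 1/6.6280 = 0.1509
[CO2*] = α₀ × DIC = 0.1509 × 3.52 = 0.5311 mmol/L
pCO2 = [CO2*]/KH = 5.311×10^-4 / 3.631×10^-2 = 1.46×10^4 μatm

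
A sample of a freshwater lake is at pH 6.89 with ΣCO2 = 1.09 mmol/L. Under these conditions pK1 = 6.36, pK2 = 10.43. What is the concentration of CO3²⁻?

[CO3²⁻] = 0.243 μmol/L

α₂ = 1 / (1 + [H⁺]/K2 + [H⁺]²/(K1K2)) = 1 / (1 + 10^+3.54 + 10^+3.01)
   = 1 / (1 + 3467.4 + 1023.3) = 1/4491.7 = 0.0002226
[CO3²⁻] = α₂ × DIC = 0.0002226 × 1.09 = 0.000243 mmol/L = 0.243 μmol/L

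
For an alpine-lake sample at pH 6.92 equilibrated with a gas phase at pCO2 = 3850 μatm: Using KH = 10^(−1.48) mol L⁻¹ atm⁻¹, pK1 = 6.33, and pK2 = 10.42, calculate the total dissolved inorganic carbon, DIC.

DIC = 0.624 mmol/L

[CO2*] = KH · pCO2 = 10^(−1.48) × 3850×10^-6 = 1.275×10^-4 mol/L
α₀ = 1/(1 + K1/[H⁺] + K1K2/[H⁺]²) = 1/(1 + 10^+0.59 + 10^-2.91) = 0.2044
DIC = [CO2*]/α₀ = 1.275×10^-4 / 0.2044 = 0.624 mmol/L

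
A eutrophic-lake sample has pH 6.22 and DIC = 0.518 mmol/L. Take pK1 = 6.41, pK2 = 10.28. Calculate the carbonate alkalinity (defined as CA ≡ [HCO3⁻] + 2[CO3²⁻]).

CA = 0.203 mmol/L

CA = [HCO3⁻] + 2[CO3²⁻] = (α₁ + 2α₂)·DIC
At pH 6.22: [H⁺]/K1 = 10^0.19 = 1.5488, K2/[H⁺] = 10^-4.06 = 8.7096×10^-5
α₁ = 1/(1 + 1.5488 + 8.7096×10^-5) = 1/2.5489 = 0.3923; α₂ = α₁·K2/[H⁺] = 3.417×10^-5
α₁ + 2α₂ = 0.3924
CA = 0.3924 × 0.518 = 0.203 mmol/L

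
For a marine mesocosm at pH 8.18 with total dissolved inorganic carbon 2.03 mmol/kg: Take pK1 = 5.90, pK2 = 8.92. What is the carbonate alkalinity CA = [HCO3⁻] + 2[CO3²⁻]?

CA = 2.33 mmol/kg

CA = [HCO3⁻] + 2[CO3²⁻] = (α₁ + 2α₂)·DIC
At pH 8.18: [H⁺]/K1 = 10^-2.28 = 0.0052481, K2/[H⁺] = 10^-0.74 = 0.18197
α₁ = 1/(1 + 0.0052481 + 0.18197) = 1/1.1872 = 0.8423; α₂ = α₁·K2/[H⁺] = 0.1533
α₁ + 2α₂ = 1.1489
CA = 1.1489 × 2.03 = 2.33 mmol/kg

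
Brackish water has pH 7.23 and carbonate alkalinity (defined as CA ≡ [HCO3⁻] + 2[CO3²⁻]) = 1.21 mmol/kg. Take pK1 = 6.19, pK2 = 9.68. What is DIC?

CA = [HCO3⁻] + 2[CO3²⁻] = (α₁ + 2α₂)·DIC
At pH 7.23: [H⁺]/K1 = 10^-1.04 = 0.091201, K2/[H⁺] = 10^-2.45 = 0.0035481
α₁ = 1/(1 + 0.091201 + 0.0035481) = 1/1.0947 = 0.9135; α₂ = α₁·K2/[H⁺] = 0.003241
α₁ + 2α₂ = 0.9199
DIC = CA / (α₁ + 2α₂) = 1.21 / 0.9199 = 1.32 mmol/kg

DIC = 1.32 mmol/kg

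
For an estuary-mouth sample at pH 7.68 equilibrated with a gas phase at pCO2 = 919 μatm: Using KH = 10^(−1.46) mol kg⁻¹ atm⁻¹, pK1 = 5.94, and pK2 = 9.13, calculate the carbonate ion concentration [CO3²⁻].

[CO2*] = KH · pCO2 = 10^(−1.46) × 919×10^-6 = 3.187×10^-5 mol/kg
α₀ = 1/(1 + K1/[H⁺] + K1K2/[H⁺]²) = 1/(1 + 10^+1.74 + 10^+0.29) = 0.01727
DIC = [CO2*]/α₀ = 3.187×10^-5 / 0.01727 = 1.845 mmol/kg
[CO3²⁻] = α₂·DIC; α₂ = 0.03367, so [CO3²⁻] = 0.03367 × 1.845 = 0.0621 mmol/kg

[CO3²⁻] = 0.0621 mmol/kg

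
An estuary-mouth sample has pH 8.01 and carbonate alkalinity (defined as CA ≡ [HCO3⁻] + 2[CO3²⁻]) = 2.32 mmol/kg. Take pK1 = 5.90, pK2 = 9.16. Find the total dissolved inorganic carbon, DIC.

CA = [HCO3⁻] + 2[CO3²⁻] = (α₁ + 2α₂)·DIC
At pH 8.01: [H⁺]/K1 = 10^-2.11 = 0.0077625, K2/[H⁺] = 10^-1.15 = 0.070795
α₁ = 1/(1 + 0.0077625 + 0.070795) = 1/1.0786 = 0.9272; α₂ = α₁·K2/[H⁺] = 0.06564
α₁ + 2α₂ = 1.0584
DIC = CA / (α₁ + 2α₂) = 2.32 / 1.0584 = 2.19 mmol/kg

DIC = 2.19 mmol/kg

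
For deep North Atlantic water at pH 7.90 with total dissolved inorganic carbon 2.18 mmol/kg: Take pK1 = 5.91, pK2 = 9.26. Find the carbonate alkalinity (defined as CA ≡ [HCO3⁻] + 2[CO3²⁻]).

CA = 2.25 mmol/kg

CA = [HCO3⁻] + 2[CO3²⁻] = (α₁ + 2α₂)·DIC
At pH 7.90: [H⁺]/K1 = 10^-1.99 = 0.010233, K2/[H⁺] = 10^-1.36 = 0.043652
α₁ = 1/(1 + 0.010233 + 0.043652) = 1/1.0539 = 0.9489; α₂ = α₁·K2/[H⁺] = 0.04142
α₁ + 2α₂ = 1.0317
CA = 1.0317 × 2.18 = 2.25 mmol/kg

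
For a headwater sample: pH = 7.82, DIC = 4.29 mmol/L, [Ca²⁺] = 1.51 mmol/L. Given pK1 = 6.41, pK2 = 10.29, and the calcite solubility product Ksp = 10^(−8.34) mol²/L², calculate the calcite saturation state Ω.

Ω = 4.61

α₂ = 1 / (1 + [H⁺]/K2 + [H⁺]²/(K1K2)) = 1 / (1 + 10^+2.47 + 10^+1.06)
   = 1 / (1 + 295.12 + 11.482) = 1/307.60 = 0.003251
[CO3²⁻] = α₂ × DIC = 0.003251 × 4.29 = 0.01395 mmol/L = 13.95 μmol/L
Ksp = 10^(−8.34) = 4.571×10^-9
Ω = [Ca²⁺][CO3²⁻]/Ksp = (1.51×10^-3)(1.395×10^-5) / 4.571×10^-9 = 4.61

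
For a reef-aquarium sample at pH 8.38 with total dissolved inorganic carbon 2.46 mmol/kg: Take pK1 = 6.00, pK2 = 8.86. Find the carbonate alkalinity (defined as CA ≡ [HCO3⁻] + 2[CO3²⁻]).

CA = 3.06 mmol/kg

CA = [HCO3⁻] + 2[CO3²⁻] = (α₁ + 2α₂)·DIC
At pH 8.38: [H⁺]/K1 = 10^-2.38 = 0.0041687, K2/[H⁺] = 10^-0.48 = 0.33113
α₁ = 1/(1 + 0.0041687 + 0.33113) = 1/1.3353 = 0.7489; α₂ = α₁·K2/[H⁺] = 0.2480
α₁ + 2α₂ = 1.2449
CA = 1.2449 × 2.46 = 3.06 mmol/kg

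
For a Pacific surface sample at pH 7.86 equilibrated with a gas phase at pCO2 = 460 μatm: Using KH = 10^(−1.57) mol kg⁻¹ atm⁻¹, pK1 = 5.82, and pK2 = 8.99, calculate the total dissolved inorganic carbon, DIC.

DIC = 1.47 mmol/kg

[CO2*] = KH · pCO2 = 10^(−1.57) × 460×10^-6 = 1.238×10^-5 mol/kg
α₀ = 1/(1 + K1/[H⁺] + K1K2/[H⁺]²) = 1/(1 + 10^+2.04 + 10^+0.91) = 0.008419
DIC = [CO2*]/α₀ = 1.238×10^-5 / 0.008419 = 1.47 mmol/kg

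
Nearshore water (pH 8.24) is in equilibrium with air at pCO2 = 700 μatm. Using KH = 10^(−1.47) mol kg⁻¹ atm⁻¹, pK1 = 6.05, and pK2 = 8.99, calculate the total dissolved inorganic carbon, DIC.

DIC = 4.35 mmol/kg

[CO2*] = KH · pCO2 = 10^(−1.47) × 700×10^-6 = 2.372×10^-5 mol/kg
α₀ = 1/(1 + K1/[H⁺] + K1K2/[H⁺]²) = 1/(1 + 10^+2.19 + 10^+1.44) = 0.005452
DIC = [CO2*]/α₀ = 2.372×10^-5 / 0.005452 = 4.35 mmol/kg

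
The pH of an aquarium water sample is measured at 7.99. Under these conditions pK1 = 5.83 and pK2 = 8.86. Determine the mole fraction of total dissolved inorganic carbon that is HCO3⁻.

α₁ = 0.876

α₁ = 1 / (1 + [H⁺]/K1 + K2/[H⁺]) = 1 / (1 + 10^-2.16 + 10^-0.87)
   = 1 / (1 + 0.0069183 + 0.13490) = 1/1.1418 = 0.8758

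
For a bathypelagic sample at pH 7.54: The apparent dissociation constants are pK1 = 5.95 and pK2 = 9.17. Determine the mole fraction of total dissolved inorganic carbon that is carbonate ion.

α₂ = 1 / (1 + [H⁺]/K2 + [H⁺]²/(K1K2)) = 1 / (1 + 10^+1.63 + 10^+0.04)
   = 1 / (1 + 42.658 + 1.0965) = 1/44.754 = 0.02234

α₂ = 0.0223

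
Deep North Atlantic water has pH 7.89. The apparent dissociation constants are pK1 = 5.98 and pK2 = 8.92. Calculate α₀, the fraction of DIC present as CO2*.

α₀ = 0.0111

α₀ = 1 / (1 + K1/[H⁺] + K1K2/[H⁺]²) = 1 / (1 + 10^+1.91 + 10^+0.88)
   = 1 / (1 + 81.283 + 7.5858) = 1/89.869 = 0.01113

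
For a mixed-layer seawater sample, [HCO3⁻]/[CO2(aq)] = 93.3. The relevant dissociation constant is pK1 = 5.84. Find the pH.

From K1 = [H⁺][HCO3⁻]/[CO2(aq)]:  pH = pK1 + log₁₀([HCO3⁻]/[CO2(aq)])
log₁₀(93.3) = +1.970
pH = 5.84 + (+1.970) = 7.81

pH = 7.81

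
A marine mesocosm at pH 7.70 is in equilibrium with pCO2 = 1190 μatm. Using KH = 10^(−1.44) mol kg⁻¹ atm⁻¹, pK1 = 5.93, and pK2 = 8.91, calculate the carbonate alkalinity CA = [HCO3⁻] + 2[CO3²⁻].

[CO2*] = KH · pCO2 = 10^(−1.44) × 1190×10^-6 = 4.321×10^-5 mol/kg
α₀ = 1/(1 + K1/[H⁺] + K1K2/[H⁺]²) = 1/(1 + 10^+1.77 + 10^+0.56) = 0.01574
DIC = [CO2*]/α₀ = 4.321×10^-5 / 0.01574 = 2.744 mmol/kg
CA = (α₁ + 2α₂)·DIC = (0.9271 + 2×0.05716) × 2.744 = 2.86 mmol/kg

CA = 2.86 mmol/kg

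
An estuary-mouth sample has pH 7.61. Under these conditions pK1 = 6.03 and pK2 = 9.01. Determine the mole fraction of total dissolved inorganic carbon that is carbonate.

α₂ = 0.0373

α₂ = 1 / (1 + [H⁺]/K2 + [H⁺]²/(K1K2)) = 1 / (1 + 10^+1.40 + 10^-0.18)
   = 1 / (1 + 25.119 + 0.66069) = 1/26.780 = 0.03734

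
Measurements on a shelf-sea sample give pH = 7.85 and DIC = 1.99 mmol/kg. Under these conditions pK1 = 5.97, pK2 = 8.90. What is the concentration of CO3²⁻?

[CO3²⁻] = 0.161 mmol/kg

α₂ = 1 / (1 + [H⁺]/K2 + [H⁺]²/(K1K2)) = 1 / (1 + 10^+1.05 + 10^-0.83)
   = 1 / (1 + 11.220 + 0.14791) = 1/12.368 = 0.08085
[CO3²⁻] = α₂ × DIC = 0.08085 × 1.99 = 0.161 mmol/kg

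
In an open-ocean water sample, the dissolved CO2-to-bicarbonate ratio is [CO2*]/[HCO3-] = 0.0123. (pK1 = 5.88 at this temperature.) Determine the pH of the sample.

pH = 7.79

From K1 = [H⁺][HCO3-]/[CO2*]:  pH = pK1 − log₁₀([CO2*]/[HCO3-])
log₁₀(0.0123) = -1.910
pH = 5.88 − (-1.910) = 7.79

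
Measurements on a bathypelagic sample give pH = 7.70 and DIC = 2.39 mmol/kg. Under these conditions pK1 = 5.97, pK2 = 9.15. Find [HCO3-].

α₁ = 1 / (1 + [H⁺]/K1 + K2/[H⁺]) = 1 / (1 + 10^-1.73 + 10^-1.45)
   = 1 / (1 + 0.018621 + 0.035481) = 1/1.0541 = 0.9487
[HCO3⁻] = α₁ × DIC = 0.9487 × 2.39 = 2.27 mmol/kg

[HCO3⁻] = 2.27 mmol/kg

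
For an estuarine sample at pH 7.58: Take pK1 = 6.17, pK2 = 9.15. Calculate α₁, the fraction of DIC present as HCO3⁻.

α₁ = 0.938

α₁ = 1 / (1 + [H⁺]/K1 + K2/[H⁺]) = 1 / (1 + 10^-1.41 + 10^-1.57)
   = 1 / (1 + 0.038905 + 0.026915) = 1/1.0658 = 0.9382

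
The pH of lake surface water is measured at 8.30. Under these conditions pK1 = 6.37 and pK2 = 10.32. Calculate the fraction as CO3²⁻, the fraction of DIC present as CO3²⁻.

α₂ = 0.00935

α₂ = 1 / (1 + [H⁺]/K2 + [H⁺]²/(K1K2)) = 1 / (1 + 10^+2.02 + 10^+0.09)
   = 1 / (1 + 104.71 + 1.2303) = 1/106.94 = 0.009351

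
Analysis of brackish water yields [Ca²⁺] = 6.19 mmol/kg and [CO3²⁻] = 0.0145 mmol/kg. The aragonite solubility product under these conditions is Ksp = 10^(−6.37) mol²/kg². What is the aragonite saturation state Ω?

Ω = 0.210

Ksp = 10^(−6.37) = 4.266×10^-7
Ω = [Ca²⁺][CO3²⁻]/Ksp = (6.19×10^-3)(0.0145×10^-3) / 4.266×10^-7 = 0.210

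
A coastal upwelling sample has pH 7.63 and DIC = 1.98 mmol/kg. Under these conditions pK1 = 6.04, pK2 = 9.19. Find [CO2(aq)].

α₀ = 1 / (1 + K1/[H⁺] + K1K2/[H⁺]²) = 1 / (1 + 10^+1.59 + 10^+0.03)
   = 1 / (1 + 38.905 + 1.0715) = 1/40.976 = 0.02440
[CO2*] = α₀ × DIC = 0.02440 × 1.98 = 0.0483 mmol/kg

[CO2*] = 0.0483 mmol/kg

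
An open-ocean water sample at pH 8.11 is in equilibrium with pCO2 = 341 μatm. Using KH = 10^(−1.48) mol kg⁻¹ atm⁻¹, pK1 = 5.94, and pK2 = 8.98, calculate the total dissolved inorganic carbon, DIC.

[CO2*] = KH · pCO2 = 10^(−1.48) × 341×10^-6 = 1.129×10^-5 mol/kg
α₀ = 1/(1 + K1/[H⁺] + K1K2/[H⁺]²) = 1/(1 + 10^+2.17 + 10^+1.30) = 0.005922
DIC = [CO2*]/α₀ = 1.129×10^-5 / 0.005922 = 1.91 mmol/kg

DIC = 1.91 mmol/kg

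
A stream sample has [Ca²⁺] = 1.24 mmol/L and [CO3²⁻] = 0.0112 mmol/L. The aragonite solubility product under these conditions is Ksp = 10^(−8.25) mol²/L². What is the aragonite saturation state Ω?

Ω = 2.47

Ksp = 10^(−8.25) = 5.623×10^-9
Ω = [Ca²⁺][CO3²⁻]/Ksp = (1.24×10^-3)(0.0112×10^-3) / 5.623×10^-9 = 2.47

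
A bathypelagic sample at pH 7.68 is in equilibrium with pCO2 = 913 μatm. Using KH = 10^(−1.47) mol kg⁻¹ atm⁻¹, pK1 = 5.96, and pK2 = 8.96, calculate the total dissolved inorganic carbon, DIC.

DIC = 1.74 mmol/kg

[CO2*] = KH · pCO2 = 10^(−1.47) × 913×10^-6 = 3.094×10^-5 mol/kg
α₀ = 1/(1 + K1/[H⁺] + K1K2/[H⁺]²) = 1/(1 + 10^+1.72 + 10^+0.44) = 0.01778
DIC = [CO2*]/α₀ = 3.094×10^-5 / 0.01778 = 1.74 mmol/kg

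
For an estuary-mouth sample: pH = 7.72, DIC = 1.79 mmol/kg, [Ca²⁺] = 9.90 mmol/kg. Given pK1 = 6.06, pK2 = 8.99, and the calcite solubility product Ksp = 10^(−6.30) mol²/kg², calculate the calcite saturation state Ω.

Ω = 1.77

α₂ = 1 / (1 + [H⁺]/K2 + [H⁺]²/(K1K2)) = 1 / (1 + 10^+1.27 + 10^-0.39)
   = 1 / (1 + 18.621 + 0.40738) = 1/20.028 = 0.04993
[CO3²⁻] = α₂ × DIC = 0.04993 × 1.79 = 0.08937 mmol/kg
Ksp = 10^(−6.30) = 5.012×10^-7
Ω = [Ca²⁺][CO3²⁻]/Ksp = (9.90×10^-3)(8.937×10^-5) / 5.012×10^-7 = 1.77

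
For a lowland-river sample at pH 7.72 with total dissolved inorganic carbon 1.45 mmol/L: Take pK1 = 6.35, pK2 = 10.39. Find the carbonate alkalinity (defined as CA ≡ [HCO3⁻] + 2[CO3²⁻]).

CA = [HCO3⁻] + 2[CO3²⁻] = (α₁ + 2α₂)·DIC
At pH 7.72: [H⁺]/K1 = 10^-1.37 = 0.042658, K2/[H⁺] = 10^-2.67 = 0.0021380
α₁ = 1/(1 + 0.042658 + 0.0021380) = 1/1.0448 = 0.9571; α₂ = α₁·K2/[H⁺] = 0.002046
α₁ + 2α₂ = 0.9612
CA = 0.9612 × 1.45 = 1.39 mmol/L

CA = 1.39 mmol/L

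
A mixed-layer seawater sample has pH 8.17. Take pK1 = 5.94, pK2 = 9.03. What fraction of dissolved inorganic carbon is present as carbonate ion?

α₂ = 0.121

α₂ = 1 / (1 + [H⁺]/K2 + [H⁺]²/(K1K2)) = 1 / (1 + 10^+0.86 + 10^-1.37)
   = 1 / (1 + 7.2444 + 0.042658) = 1/8.2870 = 0.1207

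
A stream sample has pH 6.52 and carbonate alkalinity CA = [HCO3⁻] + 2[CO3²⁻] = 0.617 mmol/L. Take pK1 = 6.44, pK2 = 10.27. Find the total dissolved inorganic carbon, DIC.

DIC = 1.13 mmol/L

CA = [HCO3⁻] + 2[CO3²⁻] = (α₁ + 2α₂)·DIC
At pH 6.52: [H⁺]/K1 = 10^-0.08 = 0.83176, K2/[H⁺] = 10^-3.75 = 0.00017783
α₁ = 1/(1 + 0.83176 + 0.00017783) = 1/1.8319 = 0.5459; α₂ = α₁·K2/[H⁺] = 9.707×10^-5
α₁ + 2α₂ = 0.5461
DIC = CA / (α₁ + 2α₂) = 0.617 / 0.5461 = 1.13 mmol/L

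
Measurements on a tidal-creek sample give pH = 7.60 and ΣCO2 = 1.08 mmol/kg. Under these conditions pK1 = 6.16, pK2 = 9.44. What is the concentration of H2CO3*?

α₀ = 1 / (1 + K1/[H⁺] + K1K2/[H⁺]²) = 1 / (1 + 10^+1.44 + 10^-0.40)
   = 1 / (1 + 27.542 + 0.39811) = 1/28.940 = 0.03455
[CO2*] = α₀ × DIC = 0.03455 × 1.08 = 0.0373 mmol/kg

[CO2*] = 0.0373 mmol/kg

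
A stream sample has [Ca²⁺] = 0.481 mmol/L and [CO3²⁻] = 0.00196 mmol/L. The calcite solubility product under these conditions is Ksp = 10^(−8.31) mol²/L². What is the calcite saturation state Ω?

Ksp = 10^(−8.31) = 4.898×10^-9
Ω = [Ca²⁺][CO3²⁻]/Ksp = (0.481×10^-3)(0.00196×10^-3) / 4.898×10^-9 = 0.192

Ω = 0.192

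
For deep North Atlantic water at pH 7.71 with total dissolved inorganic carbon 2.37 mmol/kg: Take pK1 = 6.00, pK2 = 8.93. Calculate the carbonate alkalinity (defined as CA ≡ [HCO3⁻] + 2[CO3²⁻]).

CA = 2.46 mmol/kg

CA = [HCO3⁻] + 2[CO3²⁻] = (α₁ + 2α₂)·DIC
At pH 7.71: [H⁺]/K1 = 10^-1.71 = 0.019498, K2/[H⁺] = 10^-1.22 = 0.060256
α₁ = 1/(1 + 0.019498 + 0.060256) = 1/1.0798 = 0.9261; α₂ = α₁·K2/[H⁺] = 0.05581
α₁ + 2α₂ = 1.0377
CA = 1.0377 × 2.37 = 2.46 mmol/kg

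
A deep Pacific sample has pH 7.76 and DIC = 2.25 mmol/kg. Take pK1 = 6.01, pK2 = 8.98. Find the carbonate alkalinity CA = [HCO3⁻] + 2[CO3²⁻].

CA = 2.34 mmol/kg

CA = [HCO3⁻] + 2[CO3²⁻] = (α₁ + 2α₂)·DIC
At pH 7.76: [H⁺]/K1 = 10^-1.75 = 0.017783, K2/[H⁺] = 10^-1.22 = 0.060256
α₁ = 1/(1 + 0.017783 + 0.060256) = 1/1.0780 = 0.9276; α₂ = α₁·K2/[H⁺] = 0.05589
α₁ + 2α₂ = 1.0394
CA = 1.0394 × 2.25 = 2.34 mmol/kg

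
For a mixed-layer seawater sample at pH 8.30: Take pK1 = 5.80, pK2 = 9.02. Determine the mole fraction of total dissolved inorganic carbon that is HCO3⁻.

α₁ = 0.838

α₁ = 1 / (1 + [H⁺]/K1 + K2/[H⁺]) = 1 / (1 + 10^-2.50 + 10^-0.72)
   = 1 / (1 + 0.0031623 + 0.19055) = 1/1.1937 = 0.8377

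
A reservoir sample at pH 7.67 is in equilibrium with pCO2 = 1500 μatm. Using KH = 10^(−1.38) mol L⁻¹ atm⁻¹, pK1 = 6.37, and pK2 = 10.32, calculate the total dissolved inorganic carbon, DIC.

DIC = 1.31 mmol/L

[CO2*] = KH · pCO2 = 10^(−1.38) × 1500×10^-6 = 6.253×10^-5 mol/L
α₀ = 1/(1 + K1/[H⁺] + K1K2/[H⁺]²) = 1/(1 + 10^+1.30 + 10^-1.35) = 0.04763
DIC = [CO2*]/α₀ = 6.253×10^-5 / 0.04763 = 1.31 mmol/L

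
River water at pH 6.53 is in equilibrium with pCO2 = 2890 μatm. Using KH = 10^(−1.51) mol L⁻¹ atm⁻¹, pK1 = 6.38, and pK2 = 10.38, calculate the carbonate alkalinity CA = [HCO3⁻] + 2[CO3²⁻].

[CO2*] = KH · pCO2 = 10^(−1.51) × 2890×10^-6 = 8.931×10^-5 mol/L
α₀ = 1/(1 + K1/[H⁺] + K1K2/[H⁺]²) = 1/(1 + 10^+0.15 + 10^-3.70) = 0.4145
DIC = [CO2*]/α₀ = 8.931×10^-5 / 0.4145 = 0.2155 mmol/L
CA = (α₁ + 2α₂)·DIC = (0.5855 + 2×8.270×10^-5) × 0.2155 = 0.126 mmol/L

CA = 0.126 mmol/L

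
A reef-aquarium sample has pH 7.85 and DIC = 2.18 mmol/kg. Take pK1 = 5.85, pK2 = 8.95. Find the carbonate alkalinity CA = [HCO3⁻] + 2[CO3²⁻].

CA = 2.32 mmol/kg

CA = [HCO3⁻] + 2[CO3²⁻] = (α₁ + 2α₂)·DIC
At pH 7.85: [H⁺]/K1 = 10^-2.00 = 0.010000, K2/[H⁺] = 10^-1.10 = 0.079433
α₁ = 1/(1 + 0.010000 + 0.079433) = 1/1.0894 = 0.9179; α₂ = α₁·K2/[H⁺] = 0.07291
α₁ + 2α₂ = 1.0637
CA = 1.0637 × 2.18 = 2.32 mmol/kg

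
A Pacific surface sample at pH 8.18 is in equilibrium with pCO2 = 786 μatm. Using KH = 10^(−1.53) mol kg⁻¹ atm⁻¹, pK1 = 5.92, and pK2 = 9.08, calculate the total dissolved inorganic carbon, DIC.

DIC = 4.78 mmol/kg

[CO2*] = KH · pCO2 = 10^(−1.53) × 786×10^-6 = 2.320×10^-5 mol/kg
α₀ = 1/(1 + K1/[H⁺] + K1K2/[H⁺]²) = 1/(1 + 10^+2.26 + 10^+1.36) = 0.004857
DIC = [CO2*]/α₀ = 2.320×10^-5 / 0.004857 = 4.78 mmol/kg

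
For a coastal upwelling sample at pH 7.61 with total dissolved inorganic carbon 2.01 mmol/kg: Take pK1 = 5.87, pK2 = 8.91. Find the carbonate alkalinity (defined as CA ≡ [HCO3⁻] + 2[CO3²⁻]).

CA = [HCO3⁻] + 2[CO3²⁻] = (α₁ + 2α₂)·DIC
At pH 7.61: [H⁺]/K1 = 10^-1.74 = 0.018197, K2/[H⁺] = 10^-1.30 = 0.050119
α₁ = 1/(1 + 0.018197 + 0.050119) = 1/1.0683 = 0.9361; α₂ = α₁·K2/[H⁺] = 0.04691
α₁ + 2α₂ = 1.0299
CA = 1.0299 × 2.01 = 2.07 mmol/kg

CA = 2.07 mmol/kg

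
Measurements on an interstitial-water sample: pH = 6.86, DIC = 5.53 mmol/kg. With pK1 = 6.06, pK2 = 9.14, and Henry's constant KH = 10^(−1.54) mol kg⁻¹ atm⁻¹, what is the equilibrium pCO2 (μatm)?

pCO2 = 2.61×10^4 μatm

α₀ = 1 / (1 + K1/[H⁺] + K1K2/[H⁺]²) = 1 / (1 + 10^+0.80 + 10^-1.48)
   = 1 / (1 + 6.3096 + 0.033113) = 1/7.3427 = 0.1362
[CO2*] = α₀ × DIC = 0.1362 × 5.53 = 0.7531 mmol/kg
pCO2 = [CO2*]/KH = 7.531×10^-4 / 2.884×10^-2 = 2.61×10^4 μatm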